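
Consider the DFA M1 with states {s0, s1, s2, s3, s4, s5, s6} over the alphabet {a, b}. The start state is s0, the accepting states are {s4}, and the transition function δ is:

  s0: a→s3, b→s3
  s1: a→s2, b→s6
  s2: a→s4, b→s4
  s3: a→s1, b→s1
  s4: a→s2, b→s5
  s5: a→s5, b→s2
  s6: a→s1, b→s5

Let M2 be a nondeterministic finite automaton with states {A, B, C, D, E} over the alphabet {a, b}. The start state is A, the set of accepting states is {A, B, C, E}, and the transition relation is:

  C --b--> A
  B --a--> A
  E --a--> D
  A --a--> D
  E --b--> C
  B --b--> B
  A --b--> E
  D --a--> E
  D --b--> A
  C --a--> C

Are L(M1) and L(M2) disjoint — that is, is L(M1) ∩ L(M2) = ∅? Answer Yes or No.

The string aaaa is accepted by both M1 and M2.
Hence L(M1) ∩ L(M2) ≠ ∅.

No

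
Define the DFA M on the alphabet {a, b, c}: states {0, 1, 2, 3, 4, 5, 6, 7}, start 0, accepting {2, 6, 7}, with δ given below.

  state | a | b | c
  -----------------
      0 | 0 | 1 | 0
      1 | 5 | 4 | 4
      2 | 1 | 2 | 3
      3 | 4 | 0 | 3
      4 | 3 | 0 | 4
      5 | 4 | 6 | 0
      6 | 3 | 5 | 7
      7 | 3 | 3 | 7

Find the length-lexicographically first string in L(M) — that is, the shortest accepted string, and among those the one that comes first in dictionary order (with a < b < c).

A breadth-first search from 0 reaches an accepting state first via the path 0 → 1 → 5 → 6 on input bab.
No string of length < 3 is accepted (BFS exhausts all shorter strings without reaching an accepting state), and bab is the lexicographically least accepting string of length 3.

bab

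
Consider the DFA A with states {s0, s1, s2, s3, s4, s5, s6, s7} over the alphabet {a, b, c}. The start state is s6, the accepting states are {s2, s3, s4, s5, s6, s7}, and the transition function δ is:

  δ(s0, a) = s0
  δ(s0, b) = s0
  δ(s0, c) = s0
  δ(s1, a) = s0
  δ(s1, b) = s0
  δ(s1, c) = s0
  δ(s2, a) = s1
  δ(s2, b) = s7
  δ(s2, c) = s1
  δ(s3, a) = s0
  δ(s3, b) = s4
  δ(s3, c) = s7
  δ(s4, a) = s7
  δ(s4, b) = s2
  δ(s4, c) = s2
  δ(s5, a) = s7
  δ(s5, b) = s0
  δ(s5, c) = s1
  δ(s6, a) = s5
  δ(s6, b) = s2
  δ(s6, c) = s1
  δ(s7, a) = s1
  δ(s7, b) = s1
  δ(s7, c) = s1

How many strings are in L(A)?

The useful subgraph on states {s2, s5, s6, s7} is acyclic, so L(A) is finite; the longest accepting path visits 3 useful states, giving maximum string length 2.
Counting accepting paths from s6 by length: 1 of length 0, 2 of length 1, 2 of length 2. Total 5.

5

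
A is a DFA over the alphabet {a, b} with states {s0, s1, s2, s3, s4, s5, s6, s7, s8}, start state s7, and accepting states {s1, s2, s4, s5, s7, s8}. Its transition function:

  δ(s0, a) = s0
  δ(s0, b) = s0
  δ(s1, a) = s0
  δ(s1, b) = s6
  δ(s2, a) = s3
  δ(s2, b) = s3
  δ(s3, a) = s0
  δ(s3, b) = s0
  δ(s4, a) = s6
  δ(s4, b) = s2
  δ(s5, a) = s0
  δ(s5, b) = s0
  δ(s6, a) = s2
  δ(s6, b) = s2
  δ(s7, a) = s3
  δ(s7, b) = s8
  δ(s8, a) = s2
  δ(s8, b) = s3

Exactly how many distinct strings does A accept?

3

The useful subgraph on states {s2, s7, s8} is acyclic, so L(A) is finite; the longest accepting path visits 3 useful states, giving maximum string length 2.
Counting accepting paths from s7 by length: 1 of length 0, 1 of length 1, 1 of length 2. Total 3.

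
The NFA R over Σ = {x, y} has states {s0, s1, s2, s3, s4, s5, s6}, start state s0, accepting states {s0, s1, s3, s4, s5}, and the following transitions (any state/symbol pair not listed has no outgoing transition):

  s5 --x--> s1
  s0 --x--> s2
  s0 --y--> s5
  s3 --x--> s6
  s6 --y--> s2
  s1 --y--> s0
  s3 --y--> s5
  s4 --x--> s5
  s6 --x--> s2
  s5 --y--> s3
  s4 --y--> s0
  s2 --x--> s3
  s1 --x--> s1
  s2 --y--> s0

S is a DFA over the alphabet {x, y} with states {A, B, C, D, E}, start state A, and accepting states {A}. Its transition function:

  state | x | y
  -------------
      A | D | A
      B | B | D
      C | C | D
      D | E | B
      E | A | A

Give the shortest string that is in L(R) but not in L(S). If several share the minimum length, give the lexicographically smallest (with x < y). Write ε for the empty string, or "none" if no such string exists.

xx

The string xx is accepted by R but not by S.
No shorter string lies in the difference, and xx is the lexicographically first length-2 string in L(R) \ L(S).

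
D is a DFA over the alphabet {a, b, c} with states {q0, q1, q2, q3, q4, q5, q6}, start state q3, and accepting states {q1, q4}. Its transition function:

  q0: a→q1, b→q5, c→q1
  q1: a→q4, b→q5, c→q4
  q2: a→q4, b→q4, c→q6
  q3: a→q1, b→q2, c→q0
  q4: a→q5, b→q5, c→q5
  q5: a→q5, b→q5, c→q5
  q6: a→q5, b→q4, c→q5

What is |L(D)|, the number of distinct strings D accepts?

12

The useful subgraph on states {q0, q1, q2, q3, q4, q6} is acyclic, so L(D) is finite; the longest accepting path visits 4 useful states, giving maximum string length 3.
Counting accepting paths from q3 by length: 1 of length 1, 6 of length 2, 5 of length 3. Total 12.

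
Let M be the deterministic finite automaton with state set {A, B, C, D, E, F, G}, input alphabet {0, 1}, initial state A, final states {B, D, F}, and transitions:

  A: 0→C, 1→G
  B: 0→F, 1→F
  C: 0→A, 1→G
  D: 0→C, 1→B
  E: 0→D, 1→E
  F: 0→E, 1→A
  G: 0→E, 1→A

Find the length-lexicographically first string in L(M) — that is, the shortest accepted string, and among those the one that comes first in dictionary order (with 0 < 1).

100

A breadth-first search from A reaches an accepting state first via the path A → G → E → D on input 100.
No string of length < 3 is accepted (BFS exhausts all shorter strings without reaching an accepting state), and 100 is the lexicographically least accepting string of length 3.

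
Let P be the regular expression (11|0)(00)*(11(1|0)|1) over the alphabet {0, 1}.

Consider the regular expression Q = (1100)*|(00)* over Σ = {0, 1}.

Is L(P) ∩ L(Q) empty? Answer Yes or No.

Yes

Converting the expression P to a DFA (subset construction, then merging equivalent states) gives the minimal DFA with states {p0, p1, p2, p3, p4, p5, p6, p7}, start state p0, accepting states {p4, p7} and transitions p0: 0→p1, 1→p2; p1: 0→p3, 1→p4; p2: 0→p5, 1→p1; p3: 0→p1, 1→p5; p4: 0→p5, 1→p6; p5: 0→p5, 1→p5; p6: 0→p7, 1→p7; p7: 0→p5, 1→p5.
Converting the expression Q to a DFA (subset construction, then merging equivalent states) gives the minimal DFA with states {q0, q1, q2, q3, q4, q5, q6, q7}, start state q0, accepting states {q0, q3, q7} and transitions q0: 0→q1, 1→q2; q1: 0→q3, 1→q4; q2: 0→q4, 1→q5; q3: 0→q1, 1→q4; q4: 0→q4, 1→q4; q5: 0→q6, 1→q4; q6: 0→q7, 1→q4; q7: 0→q4, 1→q2.
Exploring the product automaton P × Q from the start pair (p0, q0), following both machines on each input symbol, reaches 20 state pairs: (p0, q0), (p1, q1), (p2, q2), (p3, q3), (p4, q4), (p5, q4), (p1, q5), (p6, q4), (p3, q6), (p7, q4), (p1, q7), (p3, q4), (p4, q2), (p1, q4), (p6, q5), (p7, q6), (p5, q7), (p5, q2), (p5, q5), (p5, q6).
P accepts in {p4, p7} and Q accepts in {q0, q3, q7}; no reachable pair has both components accepting, so no string drives both machines to acceptance simultaneously and L(P) ∩ L(Q) = ∅.
So no string is accepted by both, and the intersection is empty.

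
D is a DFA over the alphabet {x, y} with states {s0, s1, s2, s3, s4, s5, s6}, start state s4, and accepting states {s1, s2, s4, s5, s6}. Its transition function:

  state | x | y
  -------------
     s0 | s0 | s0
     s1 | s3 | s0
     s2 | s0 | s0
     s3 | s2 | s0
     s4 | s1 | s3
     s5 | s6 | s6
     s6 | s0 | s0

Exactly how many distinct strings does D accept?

4

The useful subgraph on states {s1, s2, s3, s4} is acyclic, so L(D) is finite; the longest accepting path visits 4 useful states, giving maximum string length 3.
Counting accepting paths from s4 by length: 1 of length 0, 1 of length 1, 1 of length 2, 1 of length 3. Total 4.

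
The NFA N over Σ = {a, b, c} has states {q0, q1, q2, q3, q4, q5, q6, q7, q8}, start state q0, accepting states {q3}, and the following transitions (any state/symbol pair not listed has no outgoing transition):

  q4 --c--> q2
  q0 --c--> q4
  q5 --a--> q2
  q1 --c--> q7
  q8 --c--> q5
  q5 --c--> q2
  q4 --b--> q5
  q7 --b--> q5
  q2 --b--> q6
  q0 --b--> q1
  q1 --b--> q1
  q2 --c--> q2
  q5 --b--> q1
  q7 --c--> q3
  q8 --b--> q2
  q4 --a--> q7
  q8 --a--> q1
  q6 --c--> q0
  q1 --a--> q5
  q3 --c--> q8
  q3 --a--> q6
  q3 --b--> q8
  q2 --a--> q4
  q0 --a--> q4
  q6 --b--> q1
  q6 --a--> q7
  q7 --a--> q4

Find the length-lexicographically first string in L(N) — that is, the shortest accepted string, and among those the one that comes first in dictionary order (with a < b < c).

aac

A breadth-first search from q0 reaches an accepting state first via the path q0 → q4 → q7 → q3 on input aac.
No string of length < 3 is accepted (BFS exhausts all shorter strings without reaching an accepting state), and aac is the lexicographically least accepting string of length 3.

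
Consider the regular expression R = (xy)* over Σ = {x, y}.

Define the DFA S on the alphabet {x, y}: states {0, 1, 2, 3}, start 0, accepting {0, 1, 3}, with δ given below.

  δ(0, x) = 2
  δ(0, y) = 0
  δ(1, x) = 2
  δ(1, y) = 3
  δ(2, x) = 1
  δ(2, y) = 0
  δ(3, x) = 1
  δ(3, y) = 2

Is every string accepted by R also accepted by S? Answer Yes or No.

Yes

Converting the expression R to a DFA (subset construction, then merging equivalent states) gives the minimal DFA with states {r0, r1, r2}, start state r0, accepting states {r0} and transitions r0: x→r1, y→r2; r1: x→r2, y→r0; r2: x→r2, y→r2.
Exploring the product automaton R × S from the start pair (r0, 0), following both machines on each input symbol, reaches 6 state pairs: (r0, 0), (r1, 2), (r2, 0), (r2, 1), (r2, 2), (r2, 3).
R accepts in {r0} and S accepts in {0, 1, 3}. The reachable pairs whose R-component is accepting are (r0, 0); in each of them the S-component is accepting too, so the product for L(R) \ L(S) (R-component accepting, S-component rejecting) has no reachable accepting pair and the difference is empty.
Hence every string in L(R) is also in L(S).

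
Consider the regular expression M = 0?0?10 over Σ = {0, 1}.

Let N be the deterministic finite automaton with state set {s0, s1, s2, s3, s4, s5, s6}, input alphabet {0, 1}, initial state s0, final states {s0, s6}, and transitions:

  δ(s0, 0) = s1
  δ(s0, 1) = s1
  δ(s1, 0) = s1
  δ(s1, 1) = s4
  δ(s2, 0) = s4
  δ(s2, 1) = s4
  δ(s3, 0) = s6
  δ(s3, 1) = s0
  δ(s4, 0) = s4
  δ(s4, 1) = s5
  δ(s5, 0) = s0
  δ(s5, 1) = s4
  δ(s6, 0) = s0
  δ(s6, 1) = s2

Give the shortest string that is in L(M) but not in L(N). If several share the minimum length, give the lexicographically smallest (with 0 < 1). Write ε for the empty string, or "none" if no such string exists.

10

The string 10 is accepted by M but not by N.
No shorter string lies in the difference, and 10 is the lexicographically first length-2 string in L(M) \ L(N).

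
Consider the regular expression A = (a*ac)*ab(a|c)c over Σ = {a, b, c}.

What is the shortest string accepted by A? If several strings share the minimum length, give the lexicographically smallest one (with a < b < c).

abac

By inspection of the expression, no string of length less than 4 matches, and abac is the lexicographically first match of length 4.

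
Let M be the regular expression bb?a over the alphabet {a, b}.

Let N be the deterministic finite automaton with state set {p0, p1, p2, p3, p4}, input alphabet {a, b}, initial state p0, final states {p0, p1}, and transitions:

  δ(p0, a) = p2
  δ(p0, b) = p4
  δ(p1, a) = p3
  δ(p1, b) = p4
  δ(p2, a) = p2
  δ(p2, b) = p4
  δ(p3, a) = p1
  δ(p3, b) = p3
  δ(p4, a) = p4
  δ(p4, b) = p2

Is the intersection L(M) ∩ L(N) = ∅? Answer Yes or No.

Yes

Converting the expression M to a DFA (subset construction, then merging equivalent states) gives the minimal DFA with states {m0, m1, m2, m3, m4}, start state m0, accepting states {m3} and transitions m0: a→m1, b→m2; m1: a→m1, b→m1; m2: a→m3, b→m4; m3: a→m1, b→m1; m4: a→m3, b→m1.
Exploring the product automaton M × N from the start pair (m0, p0), following both machines on each input symbol, reaches 7 state pairs: (m0, p0), (m1, p2), (m2, p4), (m1, p4), (m3, p4), (m4, p2), (m3, p2).
M accepts in {m3} and N accepts in {p0, p1}; no reachable pair has both components accepting, so no string drives both machines to acceptance simultaneously and L(M) ∩ L(N) = ∅.
So no string is accepted by both, and the intersection is empty.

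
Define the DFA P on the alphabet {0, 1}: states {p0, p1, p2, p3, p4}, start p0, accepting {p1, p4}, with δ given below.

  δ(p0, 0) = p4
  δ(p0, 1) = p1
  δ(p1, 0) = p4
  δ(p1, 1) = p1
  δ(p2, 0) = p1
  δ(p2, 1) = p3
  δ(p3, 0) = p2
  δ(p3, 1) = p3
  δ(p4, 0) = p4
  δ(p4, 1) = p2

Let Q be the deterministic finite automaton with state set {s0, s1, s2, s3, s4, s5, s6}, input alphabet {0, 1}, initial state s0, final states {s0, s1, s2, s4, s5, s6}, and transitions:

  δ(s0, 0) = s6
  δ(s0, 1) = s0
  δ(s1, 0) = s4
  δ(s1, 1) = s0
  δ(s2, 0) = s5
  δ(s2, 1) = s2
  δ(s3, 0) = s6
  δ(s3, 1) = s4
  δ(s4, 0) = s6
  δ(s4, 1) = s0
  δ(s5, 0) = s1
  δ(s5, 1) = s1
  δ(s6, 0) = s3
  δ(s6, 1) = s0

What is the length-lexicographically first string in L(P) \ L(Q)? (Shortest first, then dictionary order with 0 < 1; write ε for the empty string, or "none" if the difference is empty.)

00

The string 00 is accepted by P but not by Q.
No shorter string lies in the difference, and 00 is the lexicographically first length-2 string in L(P) \ L(Q).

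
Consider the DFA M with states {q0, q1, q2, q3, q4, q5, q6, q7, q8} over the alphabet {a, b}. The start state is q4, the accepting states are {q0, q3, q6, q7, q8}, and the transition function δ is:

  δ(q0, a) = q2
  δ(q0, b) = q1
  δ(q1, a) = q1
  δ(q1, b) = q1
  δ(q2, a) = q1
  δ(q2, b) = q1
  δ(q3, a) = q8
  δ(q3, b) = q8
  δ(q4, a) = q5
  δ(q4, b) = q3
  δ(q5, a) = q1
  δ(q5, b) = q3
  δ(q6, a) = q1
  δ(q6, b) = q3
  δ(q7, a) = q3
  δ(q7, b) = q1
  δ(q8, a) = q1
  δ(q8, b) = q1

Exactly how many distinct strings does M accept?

The useful subgraph on states {q3, q4, q5, q8} is acyclic, so L(M) is finite; the longest accepting path visits 4 useful states, giving maximum string length 3.
Counting accepting paths from q4 by length: 1 of length 1, 3 of length 2, 2 of length 3. Total 6.

6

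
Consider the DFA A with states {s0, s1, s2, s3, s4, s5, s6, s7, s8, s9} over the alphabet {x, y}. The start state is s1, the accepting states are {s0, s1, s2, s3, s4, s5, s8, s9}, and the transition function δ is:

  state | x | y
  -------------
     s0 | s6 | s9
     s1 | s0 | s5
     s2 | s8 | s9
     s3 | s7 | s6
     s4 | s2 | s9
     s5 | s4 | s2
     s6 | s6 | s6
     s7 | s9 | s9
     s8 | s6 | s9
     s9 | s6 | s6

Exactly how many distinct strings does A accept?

14

The useful subgraph on states {s0, s1, s2, s4, s5, s8, s9} is acyclic, so L(A) is finite; the longest accepting path visits 6 useful states, giving maximum string length 5.
Counting accepting paths from s1 by length: 1 of length 0, 2 of length 1, 3 of length 2, 4 of length 3, 3 of length 4, 1 of length 5. Total 14.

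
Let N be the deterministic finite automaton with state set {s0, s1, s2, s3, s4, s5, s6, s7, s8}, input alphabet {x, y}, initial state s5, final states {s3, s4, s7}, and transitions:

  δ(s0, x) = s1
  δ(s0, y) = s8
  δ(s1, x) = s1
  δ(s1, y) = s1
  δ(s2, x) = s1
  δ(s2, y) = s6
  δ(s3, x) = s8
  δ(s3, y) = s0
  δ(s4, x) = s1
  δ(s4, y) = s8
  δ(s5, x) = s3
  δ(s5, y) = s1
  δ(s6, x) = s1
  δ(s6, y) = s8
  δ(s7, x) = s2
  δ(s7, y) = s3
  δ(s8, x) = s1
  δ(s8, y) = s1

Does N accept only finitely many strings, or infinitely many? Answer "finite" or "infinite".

finite

The useful states (reachable from s5 and able to reach an accepting state) are {s3, s5}.
Restricted to these states the transition graph has no cycle, so every accepting path has bounded length and L is finite.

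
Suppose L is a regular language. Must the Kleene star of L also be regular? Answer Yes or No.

Yes

If R is a regular expression for L then R* denotes L*; on automata, add a new accepting start state with an ε-move into the old start state and ε-moves from every old accepting state back to it.
So the regular languages are closed under Kleene star.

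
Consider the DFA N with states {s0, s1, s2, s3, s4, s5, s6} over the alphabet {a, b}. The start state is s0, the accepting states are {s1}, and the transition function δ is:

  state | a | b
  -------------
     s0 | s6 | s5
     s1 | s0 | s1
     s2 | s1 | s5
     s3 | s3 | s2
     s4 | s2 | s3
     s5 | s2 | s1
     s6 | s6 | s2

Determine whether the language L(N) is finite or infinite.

infinite

State s0 is reachable from the start and can reach an accepting state, and it lies on the cycle s0 → s5 → s1 → s0.
Traversing that cycle any number of times yields accepted strings of unbounded length, so the language is infinite.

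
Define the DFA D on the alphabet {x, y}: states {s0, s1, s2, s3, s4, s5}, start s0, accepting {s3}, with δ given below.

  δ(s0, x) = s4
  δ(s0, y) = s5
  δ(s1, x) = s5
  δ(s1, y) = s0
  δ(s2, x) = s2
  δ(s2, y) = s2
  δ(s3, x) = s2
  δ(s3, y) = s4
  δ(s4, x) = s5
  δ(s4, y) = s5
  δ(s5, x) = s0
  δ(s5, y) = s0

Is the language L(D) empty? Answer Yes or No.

The states reachable from the start state are {s0, s4, s5}.
None of the accepting states {s3} is reachable, so no string is accepted and L(D) = ∅.

Yes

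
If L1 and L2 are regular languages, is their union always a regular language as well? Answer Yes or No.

Yes

Given DFAs for L₁ and L₂, run them in parallel: the product automaton on Q₁ × Q₂ that accepts when either component is accepting recognises L₁ ∪ L₂ (equivalently, R₁ | R₂ is a regular expression for it).
So the regular languages are closed under union.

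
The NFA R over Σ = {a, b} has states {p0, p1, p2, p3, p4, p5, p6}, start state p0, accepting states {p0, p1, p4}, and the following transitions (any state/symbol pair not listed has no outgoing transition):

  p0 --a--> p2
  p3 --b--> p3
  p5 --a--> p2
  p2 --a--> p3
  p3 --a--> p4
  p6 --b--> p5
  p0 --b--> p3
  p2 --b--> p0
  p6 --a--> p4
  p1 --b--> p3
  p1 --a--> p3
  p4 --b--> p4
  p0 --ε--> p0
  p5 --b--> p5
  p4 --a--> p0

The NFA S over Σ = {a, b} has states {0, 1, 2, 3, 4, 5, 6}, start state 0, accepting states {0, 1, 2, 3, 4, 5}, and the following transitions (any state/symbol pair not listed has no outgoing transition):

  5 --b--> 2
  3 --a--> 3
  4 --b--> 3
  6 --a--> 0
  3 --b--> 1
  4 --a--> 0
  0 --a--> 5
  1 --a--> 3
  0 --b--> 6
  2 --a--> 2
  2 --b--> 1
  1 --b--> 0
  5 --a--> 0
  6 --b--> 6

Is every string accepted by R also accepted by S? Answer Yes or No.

No

The string bab is in L(R) but not in L(S).
So L(R) ⊄ L(S).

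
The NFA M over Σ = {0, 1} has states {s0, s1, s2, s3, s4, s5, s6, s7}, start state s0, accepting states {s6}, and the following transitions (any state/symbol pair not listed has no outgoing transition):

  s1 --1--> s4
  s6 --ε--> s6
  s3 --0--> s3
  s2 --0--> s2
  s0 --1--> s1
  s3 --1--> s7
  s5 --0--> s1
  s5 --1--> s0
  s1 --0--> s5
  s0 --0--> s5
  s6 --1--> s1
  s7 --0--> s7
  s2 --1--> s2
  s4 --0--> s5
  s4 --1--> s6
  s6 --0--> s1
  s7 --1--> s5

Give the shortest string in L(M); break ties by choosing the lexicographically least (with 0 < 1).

111

A breadth-first search from s0 reaches an accepting state first via the path s0 → s1 → s4 → s6 on input 111.
No string of length < 3 is accepted (BFS exhausts all shorter strings without reaching an accepting state), and 111 is the lexicographically least accepting string of length 3.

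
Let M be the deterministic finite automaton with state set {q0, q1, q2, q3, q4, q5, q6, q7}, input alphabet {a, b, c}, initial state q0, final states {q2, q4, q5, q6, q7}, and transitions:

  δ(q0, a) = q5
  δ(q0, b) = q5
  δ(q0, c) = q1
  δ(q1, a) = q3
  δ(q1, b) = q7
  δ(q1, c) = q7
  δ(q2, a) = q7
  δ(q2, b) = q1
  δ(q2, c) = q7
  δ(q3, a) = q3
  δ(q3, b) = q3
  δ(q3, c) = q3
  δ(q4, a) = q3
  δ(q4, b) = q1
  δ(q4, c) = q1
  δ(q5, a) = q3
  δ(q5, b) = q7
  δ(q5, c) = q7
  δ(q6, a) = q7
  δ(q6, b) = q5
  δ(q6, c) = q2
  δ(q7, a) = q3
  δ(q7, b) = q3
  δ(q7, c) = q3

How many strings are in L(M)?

The useful subgraph on states {q0, q1, q5, q7} is acyclic, so L(M) is finite; the longest accepting path visits 3 useful states, giving maximum string length 2.
Counting accepting paths from q0 by length: 2 of length 1, 6 of length 2. Total 8.

8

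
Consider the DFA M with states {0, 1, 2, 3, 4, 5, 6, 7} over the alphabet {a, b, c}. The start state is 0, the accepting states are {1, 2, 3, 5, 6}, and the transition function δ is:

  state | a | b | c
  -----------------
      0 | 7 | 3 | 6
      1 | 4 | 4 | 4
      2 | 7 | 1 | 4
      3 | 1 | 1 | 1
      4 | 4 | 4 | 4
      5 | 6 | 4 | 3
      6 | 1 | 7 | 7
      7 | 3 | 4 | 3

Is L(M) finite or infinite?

The useful states (reachable from 0 and able to reach an accepting state) are {0, 1, 3, 6, 7}.
Restricted to these states the transition graph has no cycle, so every accepting path has bounded length and L is finite.

finite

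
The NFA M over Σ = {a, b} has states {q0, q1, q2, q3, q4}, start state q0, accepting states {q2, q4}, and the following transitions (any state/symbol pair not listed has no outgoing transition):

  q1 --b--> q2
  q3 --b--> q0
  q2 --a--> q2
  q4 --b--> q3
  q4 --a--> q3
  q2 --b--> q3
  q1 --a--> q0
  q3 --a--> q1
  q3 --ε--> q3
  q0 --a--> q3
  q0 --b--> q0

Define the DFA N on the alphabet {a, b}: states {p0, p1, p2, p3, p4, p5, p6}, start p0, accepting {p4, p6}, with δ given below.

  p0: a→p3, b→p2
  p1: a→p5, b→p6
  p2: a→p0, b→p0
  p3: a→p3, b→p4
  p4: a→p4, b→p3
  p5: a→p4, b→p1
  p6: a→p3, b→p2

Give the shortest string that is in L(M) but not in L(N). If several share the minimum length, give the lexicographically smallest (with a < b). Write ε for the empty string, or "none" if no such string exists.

abaab

The string abaab is accepted by M but not by N.
No shorter string lies in the difference, and abaab is the lexicographically first length-5 string in L(M) \ L(N).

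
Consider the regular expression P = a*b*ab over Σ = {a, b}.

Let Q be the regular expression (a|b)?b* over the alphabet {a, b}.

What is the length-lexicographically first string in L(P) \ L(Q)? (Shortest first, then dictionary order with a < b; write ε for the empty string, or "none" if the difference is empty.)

The string aab is accepted by P but not by Q.
No shorter string lies in the difference, and aab is the lexicographically first length-3 string in L(P) \ L(Q).

aab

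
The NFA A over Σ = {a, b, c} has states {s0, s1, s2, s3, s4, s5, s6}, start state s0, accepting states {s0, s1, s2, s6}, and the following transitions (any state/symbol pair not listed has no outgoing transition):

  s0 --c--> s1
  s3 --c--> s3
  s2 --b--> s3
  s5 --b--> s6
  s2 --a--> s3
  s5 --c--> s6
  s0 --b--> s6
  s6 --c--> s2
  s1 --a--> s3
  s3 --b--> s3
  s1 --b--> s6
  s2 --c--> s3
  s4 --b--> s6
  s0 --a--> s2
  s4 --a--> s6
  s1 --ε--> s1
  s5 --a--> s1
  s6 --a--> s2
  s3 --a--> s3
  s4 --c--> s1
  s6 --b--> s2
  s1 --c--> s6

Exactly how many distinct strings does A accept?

15

The useful subgraph on states {s0, s1, s2, s6} is acyclic, so L(A) is finite; the longest accepting path visits 4 useful states, giving maximum string length 3.
Counting accepting paths from s0 by length: 1 of length 0, 3 of length 1, 5 of length 2, 6 of length 3. Total 15.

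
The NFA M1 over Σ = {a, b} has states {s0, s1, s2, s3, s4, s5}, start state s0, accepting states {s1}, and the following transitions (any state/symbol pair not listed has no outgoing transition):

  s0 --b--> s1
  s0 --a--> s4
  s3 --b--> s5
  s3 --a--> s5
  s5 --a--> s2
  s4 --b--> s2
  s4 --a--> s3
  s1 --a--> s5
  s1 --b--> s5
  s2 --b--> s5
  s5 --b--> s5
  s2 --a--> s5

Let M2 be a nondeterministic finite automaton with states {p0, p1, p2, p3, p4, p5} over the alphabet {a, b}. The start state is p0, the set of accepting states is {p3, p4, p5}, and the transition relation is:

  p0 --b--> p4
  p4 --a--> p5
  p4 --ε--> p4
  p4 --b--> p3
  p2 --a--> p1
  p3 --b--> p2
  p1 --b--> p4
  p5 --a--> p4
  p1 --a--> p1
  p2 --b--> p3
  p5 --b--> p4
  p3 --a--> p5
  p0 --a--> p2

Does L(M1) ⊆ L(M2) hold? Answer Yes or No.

Exploring the product automaton M1 × M2 from the start pair (s0, p0), following both machines on each input symbol, reaches 13 state pairs: (s0, p0), (s4, p2), (s1, p4), (s3, p1), (s2, p3), (s5, p5), (s5, p3), (s5, p1), (s5, p4), (s5, p2), (s2, p4), (s2, p5), (s2, p1).
M1 accepts in {s1} and M2 accepts in {p3, p4, p5}. The reachable pairs whose M1-component is accepting are (s1, p4); in each of them the M2-component is accepting too, so the product for L(M1) \ L(M2) (M1-component accepting, M2-component rejecting) has no reachable accepting pair and the difference is empty.
Hence every string in L(M1) is also in L(M2).

Yes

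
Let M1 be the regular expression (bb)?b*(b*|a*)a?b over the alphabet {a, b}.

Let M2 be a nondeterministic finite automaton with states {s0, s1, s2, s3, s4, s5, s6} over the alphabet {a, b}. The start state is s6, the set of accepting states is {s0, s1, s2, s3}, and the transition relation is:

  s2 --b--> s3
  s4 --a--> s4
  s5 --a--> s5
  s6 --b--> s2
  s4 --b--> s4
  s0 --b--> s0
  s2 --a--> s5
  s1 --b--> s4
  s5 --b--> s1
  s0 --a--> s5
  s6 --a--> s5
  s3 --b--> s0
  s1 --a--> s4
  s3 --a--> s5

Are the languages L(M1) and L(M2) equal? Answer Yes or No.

Yes

Converting the expression M1 to a DFA (subset construction, then merging equivalent states) gives the minimal DFA with states {r0, r1, r2, r3, r4}, start state r0, accepting states {r2, r3} and transitions r0: a→r1, b→r2; r1: a→r1, b→r3; r2: a→r1, b→r2; r3: a→r4, b→r4; r4: a→r4, b→r4.
Exploring the product automaton M1 × M2 from the start pair (r0, s6), following both machines on each input symbol, reaches 7 state pairs: (r0, s6), (r1, s5), (r2, s2), (r3, s1), (r2, s3), (r4, s4), (r2, s0).
M1 accepts in {r2, r3} and M2 accepts in {s0, s1, s2, s3}. In every reachable pair the two components are either both accepting — (r2, s2), (r3, s1), (r2, s3), (r2, s0) — or both non-accepting, so no string is accepted by exactly one of the machines: L(M1) \ L(M2) and L(M2) \ L(M1) are both empty.
Hence every string is accepted by M1 iff it is accepted by M2, and the two languages coincide.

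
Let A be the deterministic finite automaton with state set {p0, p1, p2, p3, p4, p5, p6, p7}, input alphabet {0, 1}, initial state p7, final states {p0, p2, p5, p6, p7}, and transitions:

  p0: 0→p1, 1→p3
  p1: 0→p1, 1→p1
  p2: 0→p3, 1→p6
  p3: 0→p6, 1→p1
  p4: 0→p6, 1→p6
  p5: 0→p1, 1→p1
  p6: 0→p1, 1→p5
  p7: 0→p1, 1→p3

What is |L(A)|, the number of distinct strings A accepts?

The useful subgraph on states {p3, p5, p6, p7} is acyclic, so L(A) is finite; the longest accepting path visits 4 useful states, giving maximum string length 3.
Counting accepting paths from p7 by length: 1 of length 0, 1 of length 2, 1 of length 3. Total 3.

3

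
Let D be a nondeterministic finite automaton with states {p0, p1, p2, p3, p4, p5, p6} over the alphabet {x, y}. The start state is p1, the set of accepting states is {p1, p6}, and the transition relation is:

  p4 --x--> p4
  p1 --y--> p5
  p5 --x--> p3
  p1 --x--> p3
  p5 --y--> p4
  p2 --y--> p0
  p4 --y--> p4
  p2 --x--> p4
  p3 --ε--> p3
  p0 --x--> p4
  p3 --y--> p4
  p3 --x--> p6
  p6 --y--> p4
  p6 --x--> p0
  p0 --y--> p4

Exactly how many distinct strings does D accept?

3

The useful subgraph on states {p1, p3, p5, p6} is acyclic, so L(D) is finite; the longest accepting path visits 4 useful states, giving maximum string length 3.
Counting accepting paths from p1 by length: 1 of length 0, 1 of length 2, 1 of length 3. Total 3.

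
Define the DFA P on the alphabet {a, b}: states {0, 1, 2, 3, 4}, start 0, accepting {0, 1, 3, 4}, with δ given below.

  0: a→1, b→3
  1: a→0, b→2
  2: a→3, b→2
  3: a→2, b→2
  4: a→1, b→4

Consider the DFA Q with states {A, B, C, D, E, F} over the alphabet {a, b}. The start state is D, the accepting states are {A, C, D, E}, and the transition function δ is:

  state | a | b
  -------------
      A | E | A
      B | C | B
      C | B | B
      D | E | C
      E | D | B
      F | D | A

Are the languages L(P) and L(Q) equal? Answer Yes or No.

Yes

Exploring the product automaton P × Q from the start pair (0, D), following both machines on each input symbol, reaches 4 state pairs: (0, D), (1, E), (3, C), (2, B).
P accepts in {0, 1, 3, 4} and Q accepts in {A, C, D, E}. In every reachable pair the two components are either both accepting — (0, D), (1, E), (3, C) — or both non-accepting, so no string is accepted by exactly one of the machines: L(P) \ L(Q) and L(Q) \ L(P) are both empty.
Hence every string is accepted by P iff it is accepted by Q, and the two languages coincide.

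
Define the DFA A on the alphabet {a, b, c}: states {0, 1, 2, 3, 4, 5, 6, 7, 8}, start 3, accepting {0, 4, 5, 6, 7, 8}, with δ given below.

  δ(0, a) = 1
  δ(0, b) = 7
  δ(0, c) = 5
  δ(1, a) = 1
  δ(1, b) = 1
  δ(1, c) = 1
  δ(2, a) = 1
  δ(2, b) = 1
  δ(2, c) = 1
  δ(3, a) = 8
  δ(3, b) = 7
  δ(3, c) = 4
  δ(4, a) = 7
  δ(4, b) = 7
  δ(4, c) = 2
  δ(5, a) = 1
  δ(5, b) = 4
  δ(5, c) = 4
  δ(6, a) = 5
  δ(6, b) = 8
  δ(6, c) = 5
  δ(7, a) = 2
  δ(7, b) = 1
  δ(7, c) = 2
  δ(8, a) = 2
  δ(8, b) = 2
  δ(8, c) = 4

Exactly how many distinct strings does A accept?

The useful subgraph on states {3, 4, 7, 8} is acyclic, so L(A) is finite; the longest accepting path visits 4 useful states, giving maximum string length 3.
Counting accepting paths from 3 by length: 3 of length 1, 3 of length 2, 2 of length 3. Total 8.

8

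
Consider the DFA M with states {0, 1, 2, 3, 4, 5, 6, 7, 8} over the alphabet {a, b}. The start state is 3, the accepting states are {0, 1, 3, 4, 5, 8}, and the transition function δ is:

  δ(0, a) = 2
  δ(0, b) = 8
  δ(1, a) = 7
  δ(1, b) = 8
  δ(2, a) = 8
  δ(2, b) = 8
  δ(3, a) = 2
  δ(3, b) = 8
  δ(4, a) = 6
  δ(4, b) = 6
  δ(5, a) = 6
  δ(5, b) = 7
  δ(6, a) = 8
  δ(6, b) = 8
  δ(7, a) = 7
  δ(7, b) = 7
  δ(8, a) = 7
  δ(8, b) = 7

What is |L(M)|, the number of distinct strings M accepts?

4

The useful subgraph on states {2, 3, 8} is acyclic, so L(M) is finite; the longest accepting path visits 3 useful states, giving maximum string length 2.
Counting accepting paths from 3 by length: 1 of length 0, 1 of length 1, 2 of length 2. Total 4.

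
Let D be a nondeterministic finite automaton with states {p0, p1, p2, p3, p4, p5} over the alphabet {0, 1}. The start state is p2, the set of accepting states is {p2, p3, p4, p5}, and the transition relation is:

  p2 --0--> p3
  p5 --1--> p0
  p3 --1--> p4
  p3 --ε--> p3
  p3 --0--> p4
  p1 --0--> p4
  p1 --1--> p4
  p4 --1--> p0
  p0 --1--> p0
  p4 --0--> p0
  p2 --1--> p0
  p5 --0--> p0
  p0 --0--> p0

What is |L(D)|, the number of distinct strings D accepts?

4

The useful subgraph on states {p2, p3, p4} is acyclic, so L(D) is finite; the longest accepting path visits 3 useful states, giving maximum string length 2.
Counting accepting paths from p2 by length: 1 of length 0, 1 of length 1, 2 of length 2. Total 4.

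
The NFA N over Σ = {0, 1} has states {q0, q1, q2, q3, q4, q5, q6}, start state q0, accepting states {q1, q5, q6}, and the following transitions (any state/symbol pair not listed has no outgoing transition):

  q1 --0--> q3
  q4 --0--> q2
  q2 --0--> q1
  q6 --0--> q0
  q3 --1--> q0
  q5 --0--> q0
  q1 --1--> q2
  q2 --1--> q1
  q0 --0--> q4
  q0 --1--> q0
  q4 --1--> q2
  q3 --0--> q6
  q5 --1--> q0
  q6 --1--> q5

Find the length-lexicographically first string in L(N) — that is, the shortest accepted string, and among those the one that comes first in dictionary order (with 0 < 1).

A breadth-first search from q0 reaches an accepting state first via the path q0 → q4 → q2 → q1 on input 000.
No string of length < 3 is accepted (BFS exhausts all shorter strings without reaching an accepting state), and 000 is the lexicographically least accepting string of length 3.

000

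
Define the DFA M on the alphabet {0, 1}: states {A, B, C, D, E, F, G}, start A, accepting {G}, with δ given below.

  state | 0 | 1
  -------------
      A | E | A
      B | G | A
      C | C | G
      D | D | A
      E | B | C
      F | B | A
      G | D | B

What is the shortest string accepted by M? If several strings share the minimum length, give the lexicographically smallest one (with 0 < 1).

000

A breadth-first search from A reaches an accepting state first via the path A → E → B → G on input 000.
No string of length < 3 is accepted (BFS exhausts all shorter strings without reaching an accepting state), and 000 is the lexicographically least accepting string of length 3.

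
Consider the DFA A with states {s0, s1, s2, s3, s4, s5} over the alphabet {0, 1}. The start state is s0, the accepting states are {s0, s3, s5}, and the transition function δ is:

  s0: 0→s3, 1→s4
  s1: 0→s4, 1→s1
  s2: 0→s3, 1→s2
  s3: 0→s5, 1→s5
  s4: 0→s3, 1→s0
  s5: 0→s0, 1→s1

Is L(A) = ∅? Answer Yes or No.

No

The empty string ε is accepted: the run s0 ends in the accepting state s0.
Since at least one string is accepted, L(A) is not empty.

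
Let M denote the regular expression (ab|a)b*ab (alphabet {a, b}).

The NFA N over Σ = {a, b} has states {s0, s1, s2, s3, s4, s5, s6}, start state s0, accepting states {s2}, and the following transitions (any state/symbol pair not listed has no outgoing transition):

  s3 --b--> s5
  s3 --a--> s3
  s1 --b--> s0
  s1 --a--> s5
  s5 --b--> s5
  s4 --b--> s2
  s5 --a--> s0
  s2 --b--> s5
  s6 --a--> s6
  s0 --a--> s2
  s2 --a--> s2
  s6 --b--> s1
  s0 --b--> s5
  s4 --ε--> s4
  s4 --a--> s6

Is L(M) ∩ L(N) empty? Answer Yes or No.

Yes

Converting the expression M to a DFA (subset construction, then merging equivalent states) gives the minimal DFA with states {m0, m1, m2, m3, m4}, start state m0, accepting states {m4} and transitions m0: a→m1, b→m2; m1: a→m3, b→m1; m2: a→m2, b→m2; m3: a→m2, b→m4; m4: a→m2, b→m2.
Exploring the product automaton M × N from the start pair (m0, s0), following both machines on each input symbol, reaches 9 state pairs: (m0, s0), (m1, s2), (m2, s5), (m3, s2), (m1, s5), (m2, s0), (m2, s2), (m4, s5), (m3, s0).
M accepts in {m4} and N accepts in {s2}; no reachable pair has both components accepting, so no string drives both machines to acceptance simultaneously and L(M) ∩ L(N) = ∅.
So no string is accepted by both, and the intersection is empty.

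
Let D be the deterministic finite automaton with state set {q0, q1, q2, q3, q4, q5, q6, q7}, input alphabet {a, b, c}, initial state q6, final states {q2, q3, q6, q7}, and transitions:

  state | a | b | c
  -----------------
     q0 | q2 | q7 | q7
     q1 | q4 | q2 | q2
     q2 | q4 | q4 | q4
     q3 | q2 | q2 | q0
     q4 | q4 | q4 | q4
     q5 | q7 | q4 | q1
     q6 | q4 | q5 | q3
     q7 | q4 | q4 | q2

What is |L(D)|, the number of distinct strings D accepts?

The useful subgraph on states {q0, q1, q2, q3, q5, q6, q7} is acyclic, so L(D) is finite; the longest accepting path visits 5 useful states, giving maximum string length 4.
Counting accepting paths from q6 by length: 1 of length 0, 1 of length 1, 3 of length 2, 6 of length 3, 2 of length 4. Total 13.

13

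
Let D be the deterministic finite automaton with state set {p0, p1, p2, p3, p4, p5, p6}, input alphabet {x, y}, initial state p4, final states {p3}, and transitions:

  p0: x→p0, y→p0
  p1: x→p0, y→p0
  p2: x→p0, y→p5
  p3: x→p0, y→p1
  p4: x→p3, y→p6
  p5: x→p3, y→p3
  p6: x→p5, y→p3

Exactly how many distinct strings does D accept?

4

The useful subgraph on states {p3, p4, p5, p6} is acyclic, so L(D) is finite; the longest accepting path visits 4 useful states, giving maximum string length 3.
Counting accepting paths from p4 by length: 1 of length 1, 1 of length 2, 2 of length 3. Total 4.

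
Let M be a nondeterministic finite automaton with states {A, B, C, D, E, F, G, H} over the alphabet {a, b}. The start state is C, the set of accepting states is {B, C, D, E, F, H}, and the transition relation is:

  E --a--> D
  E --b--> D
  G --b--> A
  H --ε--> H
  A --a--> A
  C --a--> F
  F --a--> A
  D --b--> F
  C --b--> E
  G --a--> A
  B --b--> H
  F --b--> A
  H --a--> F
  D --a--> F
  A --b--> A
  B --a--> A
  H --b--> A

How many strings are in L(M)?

9

The useful subgraph on states {C, D, E, F} is acyclic, so L(M) is finite; the longest accepting path visits 4 useful states, giving maximum string length 3.
Counting accepting paths from C by length: 1 of length 0, 2 of length 1, 2 of length 2, 4 of length 3. Total 9.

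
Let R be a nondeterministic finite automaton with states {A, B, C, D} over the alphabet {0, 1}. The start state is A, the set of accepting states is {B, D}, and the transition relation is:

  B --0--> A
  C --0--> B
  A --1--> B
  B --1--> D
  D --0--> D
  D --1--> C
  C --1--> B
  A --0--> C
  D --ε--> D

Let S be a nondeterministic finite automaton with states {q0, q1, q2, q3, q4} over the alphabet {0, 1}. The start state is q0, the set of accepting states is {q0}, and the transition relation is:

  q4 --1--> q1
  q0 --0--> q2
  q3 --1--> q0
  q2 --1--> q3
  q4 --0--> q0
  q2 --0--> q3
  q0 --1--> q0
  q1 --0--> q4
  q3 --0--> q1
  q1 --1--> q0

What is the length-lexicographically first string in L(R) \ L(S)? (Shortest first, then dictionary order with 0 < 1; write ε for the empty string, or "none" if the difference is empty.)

00

The string 00 is accepted by R but not by S.
No shorter string lies in the difference, and 00 is the lexicographically first length-2 string in L(R) \ L(S).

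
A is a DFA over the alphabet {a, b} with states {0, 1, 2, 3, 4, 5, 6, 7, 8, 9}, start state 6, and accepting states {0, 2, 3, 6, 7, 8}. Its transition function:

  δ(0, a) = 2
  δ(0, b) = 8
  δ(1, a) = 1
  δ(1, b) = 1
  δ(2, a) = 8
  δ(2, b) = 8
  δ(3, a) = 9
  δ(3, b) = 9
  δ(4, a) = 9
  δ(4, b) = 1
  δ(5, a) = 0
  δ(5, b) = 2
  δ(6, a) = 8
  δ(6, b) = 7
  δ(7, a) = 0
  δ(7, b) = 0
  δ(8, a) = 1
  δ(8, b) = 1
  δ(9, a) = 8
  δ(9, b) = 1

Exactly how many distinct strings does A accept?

The useful subgraph on states {0, 2, 6, 7, 8} is acyclic, so L(A) is finite; the longest accepting path visits 5 useful states, giving maximum string length 4.
Counting accepting paths from 6 by length: 1 of length 0, 2 of length 1, 2 of length 2, 4 of length 3, 4 of length 4. Total 13.

13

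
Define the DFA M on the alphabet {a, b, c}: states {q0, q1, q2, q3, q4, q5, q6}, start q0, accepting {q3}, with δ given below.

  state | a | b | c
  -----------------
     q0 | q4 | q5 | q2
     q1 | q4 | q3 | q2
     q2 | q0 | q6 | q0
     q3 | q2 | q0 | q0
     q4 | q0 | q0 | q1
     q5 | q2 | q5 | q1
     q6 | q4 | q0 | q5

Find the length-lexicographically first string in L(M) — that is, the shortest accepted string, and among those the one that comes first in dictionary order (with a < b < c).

acb

A breadth-first search from q0 reaches an accepting state first via the path q0 → q4 → q1 → q3 on input acb.
No string of length < 3 is accepted (BFS exhausts all shorter strings without reaching an accepting state), and acb is the lexicographically least accepting string of length 3.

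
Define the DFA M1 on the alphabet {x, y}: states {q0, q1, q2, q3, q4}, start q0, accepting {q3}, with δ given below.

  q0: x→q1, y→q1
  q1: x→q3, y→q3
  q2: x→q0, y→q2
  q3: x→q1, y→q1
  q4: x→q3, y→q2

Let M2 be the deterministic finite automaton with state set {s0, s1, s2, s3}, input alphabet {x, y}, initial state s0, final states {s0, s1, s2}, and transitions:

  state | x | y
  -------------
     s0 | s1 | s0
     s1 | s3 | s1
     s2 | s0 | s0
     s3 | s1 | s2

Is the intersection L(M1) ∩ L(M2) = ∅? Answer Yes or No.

The string xy is accepted by both M1 and M2.
Hence L(M1) ∩ L(M2) ≠ ∅.

No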